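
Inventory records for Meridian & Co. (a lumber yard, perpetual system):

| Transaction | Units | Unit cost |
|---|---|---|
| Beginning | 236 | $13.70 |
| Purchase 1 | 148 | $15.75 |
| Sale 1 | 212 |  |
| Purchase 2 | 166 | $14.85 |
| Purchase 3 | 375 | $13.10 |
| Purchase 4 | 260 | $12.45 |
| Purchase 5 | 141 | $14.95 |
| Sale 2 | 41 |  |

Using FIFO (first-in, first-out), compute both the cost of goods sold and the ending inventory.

Sale 1 (212) [FIFO — oldest first]: 212 @ $13.70 = $2,904.40
Sale 2 (41) [FIFO — oldest first]: 24 @ $13.70 + 17 @ $15.75 = $596.55
Total COGS = $2,904.40 + $596.55 = $3,500.95
Ending inventory: 131 @ $15.75 + 166 @ $14.85 + 375 @ $13.10 + 260 @ $12.45 + 141 @ $14.95 = $14,785.80

COGS = $3,500.95; ending inventory = $14,785.80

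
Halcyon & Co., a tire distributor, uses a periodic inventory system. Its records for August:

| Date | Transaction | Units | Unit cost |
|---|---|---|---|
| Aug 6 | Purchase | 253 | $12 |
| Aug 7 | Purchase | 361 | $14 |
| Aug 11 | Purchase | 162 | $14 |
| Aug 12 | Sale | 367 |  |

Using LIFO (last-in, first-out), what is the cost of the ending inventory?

Aug 12, 367 sold [LIFO — newest first]: 162 @ $14 + 205 @ $14 = $5,138
Ending inventory: 253 @ $12 + 156 @ $14 = $5,220

Ending inventory = $5,220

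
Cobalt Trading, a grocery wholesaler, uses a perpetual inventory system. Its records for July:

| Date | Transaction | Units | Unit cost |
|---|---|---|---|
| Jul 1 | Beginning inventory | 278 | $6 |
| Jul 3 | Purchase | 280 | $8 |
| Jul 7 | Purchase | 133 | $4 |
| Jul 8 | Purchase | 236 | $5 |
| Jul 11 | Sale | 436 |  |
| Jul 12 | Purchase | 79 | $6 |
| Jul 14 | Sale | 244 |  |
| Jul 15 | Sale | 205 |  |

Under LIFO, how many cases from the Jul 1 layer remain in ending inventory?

121

Jul 11, 436 sold [LIFO — newest first]: 236 @ $5 + 133 @ $4 + 67 @ $8 = $2,248
Jul 14, 244 sold [LIFO — newest first]: 79 @ $6 + 165 @ $8 = $1,794
Jul 15, 205 sold [LIFO — newest first]: 48 @ $8 + 157 @ $6 = $1,326
Total COGS = $2,248 + $1,794 + $1,326 = $5,368
Ending inventory: 121 @ $6 = $726
Check: goods available $6,094 = COGS $5,368 + ending $726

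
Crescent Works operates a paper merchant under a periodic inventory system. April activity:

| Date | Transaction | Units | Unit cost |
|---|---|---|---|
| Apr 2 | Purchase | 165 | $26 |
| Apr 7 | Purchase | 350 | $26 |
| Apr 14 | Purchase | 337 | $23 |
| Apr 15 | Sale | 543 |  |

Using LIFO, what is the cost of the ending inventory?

Ending inventory = $8,034

Apr 15, 543 sold [LIFO — newest first]: 337 @ $23 + 206 @ $26 = $13,107
Ending inventory: 165 @ $26 + 144 @ $26 = $8,034
Check: goods available $21,141 = COGS $13,107 + ending $8,034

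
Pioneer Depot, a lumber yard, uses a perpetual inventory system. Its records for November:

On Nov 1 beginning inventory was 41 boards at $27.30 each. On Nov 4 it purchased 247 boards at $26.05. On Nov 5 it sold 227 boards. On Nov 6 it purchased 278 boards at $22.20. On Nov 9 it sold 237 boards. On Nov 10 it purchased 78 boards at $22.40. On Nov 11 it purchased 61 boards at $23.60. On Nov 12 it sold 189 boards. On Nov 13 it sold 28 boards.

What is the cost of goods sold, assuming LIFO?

COGS = $16,256.85

Nov 5, 227 sold [LIFO — newest first]: 227 @ $26.05 = $5,913.35
Nov 9, 237 sold [LIFO — newest first]: 237 @ $22.20 = $5,261.40
Nov 12, 189 sold [LIFO — newest first]: 61 @ $23.60 + 78 @ $22.40 + 41 @ $22.20 + 9 @ $26.05 = $4,331.45
Nov 13, 28 sold [LIFO — newest first]: 11 @ $26.05 + 17 @ $27.30 = $750.65
Total COGS = $5,913.35 + $5,261.40 + $4,331.45 + $750.65 = $16,256.85
Ending inventory: 24 @ $27.30 = $655.20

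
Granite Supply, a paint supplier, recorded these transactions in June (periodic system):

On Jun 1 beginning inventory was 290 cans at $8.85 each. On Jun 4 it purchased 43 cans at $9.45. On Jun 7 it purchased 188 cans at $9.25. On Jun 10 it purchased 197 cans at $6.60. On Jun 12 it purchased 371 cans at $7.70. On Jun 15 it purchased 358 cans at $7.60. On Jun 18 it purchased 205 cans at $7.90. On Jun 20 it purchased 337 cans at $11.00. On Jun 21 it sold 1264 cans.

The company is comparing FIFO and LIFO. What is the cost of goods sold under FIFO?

FIFO COGS: 290 @ $8.85 + 43 @ $9.45 + 188 @ $9.25 + 197 @ $6.60 + 371 @ $7.70 + 175 @ $7.60 = $10,198.75
LIFO COGS: 337 @ $11.00 + 205 @ $7.90 + 358 @ $7.60 + 364 @ $7.70 = $10,850.10

COGS = $10,198.75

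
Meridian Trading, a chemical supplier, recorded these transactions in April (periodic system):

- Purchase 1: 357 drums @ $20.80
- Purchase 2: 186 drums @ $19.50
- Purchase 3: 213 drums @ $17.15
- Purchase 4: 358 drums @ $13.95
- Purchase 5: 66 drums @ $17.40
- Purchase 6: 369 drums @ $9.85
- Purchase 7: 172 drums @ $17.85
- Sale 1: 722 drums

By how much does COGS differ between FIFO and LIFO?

$4,664.95

FIFO COGS: 357 @ $20.80 + 186 @ $19.50 + 179 @ $17.15 = $14,122.45
LIFO COGS: 172 @ $17.85 + 369 @ $9.85 + 66 @ $17.40 + 115 @ $13.95 = $9,457.50
Difference = |$14,122.45 − $9,457.50| = $4,664.95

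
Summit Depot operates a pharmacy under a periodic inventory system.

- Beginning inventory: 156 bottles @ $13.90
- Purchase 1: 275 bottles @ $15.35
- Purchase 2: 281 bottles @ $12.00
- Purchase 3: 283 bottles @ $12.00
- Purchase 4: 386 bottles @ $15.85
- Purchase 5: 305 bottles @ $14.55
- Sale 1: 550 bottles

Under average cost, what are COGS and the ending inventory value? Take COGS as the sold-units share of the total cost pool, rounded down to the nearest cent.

COGS = $7,735.72; ending inventory = $15,977.78

Sale 1, sell 550: 550/1686 × $23,713.50 → $7,735.72
Ending inventory (cost pool remaining) = $15,977.78
Check: goods available $23,713.50 = COGS $7,735.72 + ending $15,977.78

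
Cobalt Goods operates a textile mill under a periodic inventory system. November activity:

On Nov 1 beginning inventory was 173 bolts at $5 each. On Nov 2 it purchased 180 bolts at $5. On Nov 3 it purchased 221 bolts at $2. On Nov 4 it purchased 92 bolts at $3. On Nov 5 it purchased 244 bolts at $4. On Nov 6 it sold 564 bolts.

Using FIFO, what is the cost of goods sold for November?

Nov 6, 564 sold [FIFO — oldest first]: 173 @ $5 + 180 @ $5 + 211 @ $2 = $2,187
Ending inventory: 10 @ $2 + 92 @ $3 + 244 @ $4 = $1,272

COGS = $2,187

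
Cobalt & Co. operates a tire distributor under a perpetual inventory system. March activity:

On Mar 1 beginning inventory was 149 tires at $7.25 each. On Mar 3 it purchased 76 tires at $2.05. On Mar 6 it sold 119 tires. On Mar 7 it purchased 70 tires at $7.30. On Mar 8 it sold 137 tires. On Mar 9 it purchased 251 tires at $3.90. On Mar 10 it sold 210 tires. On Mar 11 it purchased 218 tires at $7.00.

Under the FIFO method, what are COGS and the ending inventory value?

Mar 6, 119 sold [FIFO — oldest first]: 119 @ $7.25 = $862.75
Mar 8, 137 sold [FIFO — oldest first]: 30 @ $7.25 + 76 @ $2.05 + 31 @ $7.30 = $599.60
Mar 10, 210 sold [FIFO — oldest first]: 39 @ $7.30 + 171 @ $3.90 = $951.60
Total COGS = $862.75 + $599.60 + $951.60 = $2,413.95
Ending inventory: 80 @ $3.90 + 218 @ $7.00 = $1,838.00

COGS = $2,413.95; ending inventory = $1,838.00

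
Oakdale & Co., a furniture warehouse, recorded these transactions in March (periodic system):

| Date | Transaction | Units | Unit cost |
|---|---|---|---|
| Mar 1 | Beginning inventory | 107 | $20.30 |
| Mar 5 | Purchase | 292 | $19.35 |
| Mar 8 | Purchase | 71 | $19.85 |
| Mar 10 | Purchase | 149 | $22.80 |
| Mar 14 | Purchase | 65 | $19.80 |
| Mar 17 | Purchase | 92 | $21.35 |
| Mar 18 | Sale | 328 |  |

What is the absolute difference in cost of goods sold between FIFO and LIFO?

$636.65

FIFO COGS: 107 @ $20.30 + 221 @ $19.35 = $6,448.45
LIFO COGS: 92 @ $21.35 + 65 @ $19.80 + 149 @ $22.80 + 22 @ $19.85 = $7,085.10
Difference = |$6,448.45 − $7,085.10| = $636.65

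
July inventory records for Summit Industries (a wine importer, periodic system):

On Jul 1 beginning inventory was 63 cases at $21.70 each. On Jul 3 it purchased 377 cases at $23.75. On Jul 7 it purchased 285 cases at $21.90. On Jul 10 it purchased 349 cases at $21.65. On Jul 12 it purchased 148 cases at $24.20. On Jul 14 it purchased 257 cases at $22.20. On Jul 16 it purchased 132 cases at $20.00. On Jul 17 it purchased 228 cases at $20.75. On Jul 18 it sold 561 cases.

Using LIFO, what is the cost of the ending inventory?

Jul 18, 561 sold [LIFO — newest first]: 228 @ $20.75 + 132 @ $20.00 + 201 @ $22.20 = $11,833.20
Ending inventory: 63 @ $21.70 + 377 @ $23.75 + 285 @ $21.90 + 349 @ $21.65 + 148 @ $24.20 + 56 @ $22.20 = $28,943.00

Ending inventory = $28,943.00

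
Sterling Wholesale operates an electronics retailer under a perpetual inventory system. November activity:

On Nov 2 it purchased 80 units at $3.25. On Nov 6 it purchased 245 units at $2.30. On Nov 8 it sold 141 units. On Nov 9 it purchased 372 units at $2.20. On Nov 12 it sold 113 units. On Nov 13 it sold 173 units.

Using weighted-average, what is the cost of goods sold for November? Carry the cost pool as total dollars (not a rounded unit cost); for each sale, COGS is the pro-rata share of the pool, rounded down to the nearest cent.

After Nov 2: 80 on hand, pool $260.00 (≈ $3.2500 each)
After Nov 6: 325 on hand, pool $823.50 (≈ $2.5338 each)
Nov 8, sell 141: 141/325 × $823.50 → $357.27
After Nov 9: 556 on hand, pool $1,284.63 (≈ $2.3105 each)
Nov 12, sell 113: 113/556 × $1,284.63 → $261.08
Nov 13, sell 173: 173/443 × $1,023.55 → $399.71
Total COGS = $357.27 + $261.08 + $399.71 = $1,018.06
Ending inventory (cost pool remaining) = $623.84
Check: goods available $1,641.90 = COGS $1,018.06 + ending $623.84

COGS = $1,018.06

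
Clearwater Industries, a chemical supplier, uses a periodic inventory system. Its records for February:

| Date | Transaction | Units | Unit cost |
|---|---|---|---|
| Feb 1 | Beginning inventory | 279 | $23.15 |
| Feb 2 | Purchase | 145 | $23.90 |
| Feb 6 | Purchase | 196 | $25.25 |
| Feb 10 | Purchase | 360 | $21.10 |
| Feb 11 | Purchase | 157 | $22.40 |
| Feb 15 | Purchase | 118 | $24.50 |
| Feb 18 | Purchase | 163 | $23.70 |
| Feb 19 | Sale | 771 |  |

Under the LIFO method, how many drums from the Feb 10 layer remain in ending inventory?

27

Feb 19, 771 sold [LIFO — newest first]: 163 @ $23.70 + 118 @ $24.50 + 157 @ $22.40 + 333 @ $21.10 = $17,297.20
Ending inventory: 279 @ $23.15 + 145 @ $23.90 + 196 @ $25.25 + 27 @ $21.10 = $15,443.05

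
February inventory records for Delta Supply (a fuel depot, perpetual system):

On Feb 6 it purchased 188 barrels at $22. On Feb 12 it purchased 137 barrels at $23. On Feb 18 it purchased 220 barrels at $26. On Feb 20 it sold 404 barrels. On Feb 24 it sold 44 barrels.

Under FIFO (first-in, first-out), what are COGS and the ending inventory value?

COGS = $10,485; ending inventory = $2,522

Feb 20, 404 sold [FIFO — oldest first]: 188 @ $22 + 137 @ $23 + 79 @ $26 = $9,341
Feb 24, 44 sold [FIFO — oldest first]: 44 @ $26 = $1,144
Total COGS = $9,341 + $1,144 = $10,485
Ending inventory: 97 @ $26 = $2,522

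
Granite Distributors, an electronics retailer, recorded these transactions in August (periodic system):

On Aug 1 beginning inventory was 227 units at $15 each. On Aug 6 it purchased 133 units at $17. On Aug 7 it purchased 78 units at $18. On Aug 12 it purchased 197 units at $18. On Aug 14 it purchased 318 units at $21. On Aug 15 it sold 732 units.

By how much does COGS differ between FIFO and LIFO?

$1,326

FIFO COGS: 227 @ $15 + 133 @ $17 + 78 @ $18 + 197 @ $18 + 97 @ $21 = $12,653
LIFO COGS: 318 @ $21 + 197 @ $18 + 78 @ $18 + 133 @ $17 + 6 @ $15 = $13,979
Difference = |$12,653 − $13,979| = $1,326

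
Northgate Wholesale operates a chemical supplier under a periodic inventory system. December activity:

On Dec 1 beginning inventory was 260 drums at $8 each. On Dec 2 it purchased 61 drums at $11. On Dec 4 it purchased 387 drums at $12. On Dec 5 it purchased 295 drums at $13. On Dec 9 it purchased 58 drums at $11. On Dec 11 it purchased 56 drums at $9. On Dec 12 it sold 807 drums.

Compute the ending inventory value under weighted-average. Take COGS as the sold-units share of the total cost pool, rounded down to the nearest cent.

Ending inventory = $3,433.59

Dec 12, sell 807: 807/1117 × $12,372.00 → $8,938.41
Ending inventory (cost pool remaining) = $3,433.59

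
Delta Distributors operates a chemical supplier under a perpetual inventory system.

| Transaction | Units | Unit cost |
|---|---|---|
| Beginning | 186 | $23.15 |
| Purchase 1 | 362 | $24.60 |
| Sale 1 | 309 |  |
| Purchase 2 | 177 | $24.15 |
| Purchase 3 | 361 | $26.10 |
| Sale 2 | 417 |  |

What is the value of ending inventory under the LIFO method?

Ending inventory = $8,531.85

Sale 1 (309) [LIFO — newest first]: 309 @ $24.60 = $7,601.40
Sale 2 (417) [LIFO — newest first]: 361 @ $26.10 + 56 @ $24.15 = $10,774.50
Total COGS = $7,601.40 + $10,774.50 = $18,375.90
Ending inventory: 186 @ $23.15 + 53 @ $24.60 + 121 @ $24.15 = $8,531.85
Check: goods available $26,907.75 = COGS $18,375.90 + ending $8,531.85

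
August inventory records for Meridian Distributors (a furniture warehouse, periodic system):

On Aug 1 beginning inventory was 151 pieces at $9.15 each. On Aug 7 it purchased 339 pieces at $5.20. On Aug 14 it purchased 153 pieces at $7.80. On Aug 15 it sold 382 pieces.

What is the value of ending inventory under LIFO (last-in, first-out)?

Ending inventory = $1,953.65

Aug 15, 382 sold [LIFO — newest first]: 153 @ $7.80 + 229 @ $5.20 = $2,384.20
Ending inventory: 151 @ $9.15 + 110 @ $5.20 = $1,953.65
Check: goods available $4,337.85 = COGS $2,384.20 + ending $1,953.65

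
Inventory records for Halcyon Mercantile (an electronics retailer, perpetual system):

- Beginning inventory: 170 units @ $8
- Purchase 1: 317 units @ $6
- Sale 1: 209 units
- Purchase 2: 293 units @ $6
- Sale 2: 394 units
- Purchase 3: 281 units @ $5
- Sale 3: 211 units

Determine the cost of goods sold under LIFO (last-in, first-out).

Sale 1 (209) [LIFO — newest first]: 209 @ $6 = $1,254
Sale 2 (394) [LIFO — newest first]: 293 @ $6 + 101 @ $6 = $2,364
Sale 3 (211) [LIFO — newest first]: 211 @ $5 = $1,055
Total COGS = $1,254 + $2,364 + $1,055 = $4,673
Ending inventory: 170 @ $8 + 7 @ $6 + 70 @ $5 = $1,752
Check: goods available $6,425 = COGS $4,673 + ending $1,752

COGS = $4,673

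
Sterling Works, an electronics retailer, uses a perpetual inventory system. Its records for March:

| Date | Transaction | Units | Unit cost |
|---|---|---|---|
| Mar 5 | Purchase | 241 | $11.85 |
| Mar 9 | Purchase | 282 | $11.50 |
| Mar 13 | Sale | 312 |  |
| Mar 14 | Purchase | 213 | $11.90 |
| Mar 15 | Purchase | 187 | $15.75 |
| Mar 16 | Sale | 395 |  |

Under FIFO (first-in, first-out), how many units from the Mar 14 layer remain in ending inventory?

Mar 13, 312 sold [FIFO — oldest first]: 241 @ $11.85 + 71 @ $11.50 = $3,672.35
Mar 16, 395 sold [FIFO — oldest first]: 211 @ $11.50 + 184 @ $11.90 = $4,616.10
Total COGS = $3,672.35 + $4,616.10 = $8,288.45
Ending inventory: 29 @ $11.90 + 187 @ $15.75 = $3,290.35

29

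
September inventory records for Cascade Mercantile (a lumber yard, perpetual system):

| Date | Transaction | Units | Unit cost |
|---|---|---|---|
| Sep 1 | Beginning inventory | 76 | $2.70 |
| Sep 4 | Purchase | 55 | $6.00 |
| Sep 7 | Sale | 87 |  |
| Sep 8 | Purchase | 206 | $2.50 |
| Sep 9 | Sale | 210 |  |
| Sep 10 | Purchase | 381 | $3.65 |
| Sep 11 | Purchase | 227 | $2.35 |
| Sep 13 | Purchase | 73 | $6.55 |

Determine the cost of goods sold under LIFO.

Sep 7, 87 sold [LIFO — newest first]: 55 @ $6.00 + 32 @ $2.70 = $416.40
Sep 9, 210 sold [LIFO — newest first]: 206 @ $2.50 + 4 @ $2.70 = $525.80
Total COGS = $416.40 + $525.80 = $942.20
Ending inventory: 40 @ $2.70 + 381 @ $3.65 + 227 @ $2.35 + 73 @ $6.55 = $2,510.25

COGS = $942.20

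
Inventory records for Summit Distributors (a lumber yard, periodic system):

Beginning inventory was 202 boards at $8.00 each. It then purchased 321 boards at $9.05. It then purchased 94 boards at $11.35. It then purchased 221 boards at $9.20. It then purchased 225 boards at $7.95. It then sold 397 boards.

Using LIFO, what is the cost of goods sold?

COGS = $3,371.15

Sale 1 (397) [LIFO — newest first]: 225 @ $7.95 + 172 @ $9.20 = $3,371.15
Ending inventory: 202 @ $8.00 + 321 @ $9.05 + 94 @ $11.35 + 49 @ $9.20 = $6,038.75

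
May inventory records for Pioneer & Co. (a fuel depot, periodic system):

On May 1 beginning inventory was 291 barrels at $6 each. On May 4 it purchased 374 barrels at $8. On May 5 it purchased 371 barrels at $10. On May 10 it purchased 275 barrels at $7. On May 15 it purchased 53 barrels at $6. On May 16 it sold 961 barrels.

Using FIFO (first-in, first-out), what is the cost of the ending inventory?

May 16, 961 sold [FIFO — oldest first]: 291 @ $6 + 374 @ $8 + 296 @ $10 = $7,698
Ending inventory: 75 @ $10 + 275 @ $7 + 53 @ $6 = $2,993

Ending inventory = $2,993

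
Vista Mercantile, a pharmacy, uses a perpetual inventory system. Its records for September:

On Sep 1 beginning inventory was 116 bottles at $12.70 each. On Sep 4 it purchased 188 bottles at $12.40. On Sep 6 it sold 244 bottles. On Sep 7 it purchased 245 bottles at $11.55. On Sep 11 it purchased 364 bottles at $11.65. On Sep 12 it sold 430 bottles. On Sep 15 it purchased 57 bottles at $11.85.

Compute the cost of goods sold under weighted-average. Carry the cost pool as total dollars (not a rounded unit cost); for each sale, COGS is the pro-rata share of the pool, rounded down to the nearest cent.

After Sep 1: 116 on hand, pool $1,473.20 (≈ $12.7000 each)
After Sep 4: 304 on hand, pool $3,804.40 (≈ $12.5145 each)
Sep 6, sell 244: 244/304 × $3,804.40 → $3,053.53
After Sep 7: 305 on hand, pool $3,580.62 (≈ $11.7397 each)
After Sep 11: 669 on hand, pool $7,821.22 (≈ $11.6909 each)
Sep 12, sell 430: 430/669 × $7,821.22 → $5,027.09
After Sep 15: 296 on hand, pool $3,469.58 (≈ $11.7216 each)
Total COGS = $3,053.53 + $5,027.09 = $8,080.62
Ending inventory (cost pool remaining) = $3,469.58

COGS = $8,080.62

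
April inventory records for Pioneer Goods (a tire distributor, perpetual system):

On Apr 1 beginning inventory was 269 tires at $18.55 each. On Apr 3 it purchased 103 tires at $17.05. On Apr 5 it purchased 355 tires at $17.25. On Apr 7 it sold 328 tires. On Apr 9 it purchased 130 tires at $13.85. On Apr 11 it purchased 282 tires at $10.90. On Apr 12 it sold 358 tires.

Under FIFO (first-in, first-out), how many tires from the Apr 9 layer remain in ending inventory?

130

Apr 7, 328 sold [FIFO — oldest first]: 269 @ $18.55 + 59 @ $17.05 = $5,995.90
Apr 12, 358 sold [FIFO — oldest first]: 44 @ $17.05 + 314 @ $17.25 = $6,166.70
Total COGS = $5,995.90 + $6,166.70 = $12,162.60
Ending inventory: 41 @ $17.25 + 130 @ $13.85 + 282 @ $10.90 = $5,581.55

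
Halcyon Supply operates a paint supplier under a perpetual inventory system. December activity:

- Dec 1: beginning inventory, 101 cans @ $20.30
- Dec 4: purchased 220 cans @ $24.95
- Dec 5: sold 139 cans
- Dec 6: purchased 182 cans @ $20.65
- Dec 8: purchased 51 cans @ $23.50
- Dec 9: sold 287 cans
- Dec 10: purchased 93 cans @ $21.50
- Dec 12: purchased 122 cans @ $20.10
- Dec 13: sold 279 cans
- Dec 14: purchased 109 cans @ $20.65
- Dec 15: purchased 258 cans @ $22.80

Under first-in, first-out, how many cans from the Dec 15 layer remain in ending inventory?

258

Dec 5, 139 sold [FIFO — oldest first]: 101 @ $20.30 + 38 @ $24.95 = $2,998.40
Dec 9, 287 sold [FIFO — oldest first]: 182 @ $24.95 + 105 @ $20.65 = $6,709.15
Dec 13, 279 sold [FIFO — oldest first]: 77 @ $20.65 + 51 @ $23.50 + 93 @ $21.50 + 58 @ $20.10 = $5,953.85
Total COGS = $2,998.40 + $6,709.15 + $5,953.85 = $15,661.40
Ending inventory: 64 @ $20.10 + 109 @ $20.65 + 258 @ $22.80 = $9,419.65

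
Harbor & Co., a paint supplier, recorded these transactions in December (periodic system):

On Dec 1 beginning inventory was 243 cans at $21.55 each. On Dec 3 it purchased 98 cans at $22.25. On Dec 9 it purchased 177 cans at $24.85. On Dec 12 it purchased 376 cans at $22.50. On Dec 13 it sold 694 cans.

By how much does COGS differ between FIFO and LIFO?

$190.00

FIFO COGS: 243 @ $21.55 + 98 @ $22.25 + 177 @ $24.85 + 176 @ $22.50 = $15,775.60
LIFO COGS: 376 @ $22.50 + 177 @ $24.85 + 98 @ $22.25 + 43 @ $21.55 = $15,965.60
Difference = |$15,775.60 − $15,965.60| = $190.00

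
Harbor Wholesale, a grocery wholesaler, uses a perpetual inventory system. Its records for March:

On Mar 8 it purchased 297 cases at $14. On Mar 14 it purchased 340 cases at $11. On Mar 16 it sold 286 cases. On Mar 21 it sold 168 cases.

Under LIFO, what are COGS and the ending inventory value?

COGS = $5,336; ending inventory = $2,562

Mar 16, 286 sold [LIFO — newest first]: 286 @ $11 = $3,146
Mar 21, 168 sold [LIFO — newest first]: 54 @ $11 + 114 @ $14 = $2,190
Total COGS = $3,146 + $2,190 = $5,336
Ending inventory: 183 @ $14 = $2,562
Check: goods available $7,898 = COGS $5,336 + ending $2,562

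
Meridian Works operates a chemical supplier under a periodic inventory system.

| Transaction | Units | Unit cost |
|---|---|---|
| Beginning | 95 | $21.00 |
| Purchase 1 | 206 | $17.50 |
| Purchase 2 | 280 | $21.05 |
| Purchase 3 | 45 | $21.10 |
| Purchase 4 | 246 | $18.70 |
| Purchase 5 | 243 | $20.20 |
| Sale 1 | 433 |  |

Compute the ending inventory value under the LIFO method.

Sale 1 (433) [LIFO — newest first]: 243 @ $20.20 + 190 @ $18.70 = $8,461.60
Ending inventory: 95 @ $21.00 + 206 @ $17.50 + 280 @ $21.05 + 45 @ $21.10 + 56 @ $18.70 = $13,490.70
Check: goods available $21,952.30 = COGS $8,461.60 + ending $13,490.70

Ending inventory = $13,490.70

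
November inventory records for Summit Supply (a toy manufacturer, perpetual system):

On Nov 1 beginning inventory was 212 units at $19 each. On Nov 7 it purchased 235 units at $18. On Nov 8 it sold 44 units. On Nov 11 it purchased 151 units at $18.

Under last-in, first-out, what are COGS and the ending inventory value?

COGS = $792; ending inventory = $10,184

Nov 8, 44 sold [LIFO — newest first]: 44 @ $18 = $792
Ending inventory: 212 @ $19 + 191 @ $18 + 151 @ $18 = $10,184
Check: goods available $10,976 = COGS $792 + ending $10,184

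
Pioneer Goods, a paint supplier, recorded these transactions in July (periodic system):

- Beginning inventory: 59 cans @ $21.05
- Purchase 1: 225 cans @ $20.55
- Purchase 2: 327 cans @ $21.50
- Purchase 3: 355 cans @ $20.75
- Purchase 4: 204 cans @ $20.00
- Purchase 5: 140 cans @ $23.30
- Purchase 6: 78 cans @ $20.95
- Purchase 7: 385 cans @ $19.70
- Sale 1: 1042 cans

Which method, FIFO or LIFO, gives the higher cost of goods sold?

FIFO

FIFO COGS: 59 @ $21.05 + 225 @ $20.55 + 327 @ $21.50 + 355 @ $20.75 + 76 @ $20.00 = $21,782.45
LIFO COGS: 385 @ $19.70 + 78 @ $20.95 + 140 @ $23.30 + 204 @ $20.00 + 235 @ $20.75 = $21,436.85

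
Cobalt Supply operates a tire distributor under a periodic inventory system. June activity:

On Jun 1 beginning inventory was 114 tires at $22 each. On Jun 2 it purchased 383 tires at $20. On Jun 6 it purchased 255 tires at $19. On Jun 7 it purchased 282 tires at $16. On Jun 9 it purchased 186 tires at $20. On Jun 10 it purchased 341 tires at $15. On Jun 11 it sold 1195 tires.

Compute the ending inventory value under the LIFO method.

Jun 11, 1195 sold [LIFO — newest first]: 341 @ $15 + 186 @ $20 + 282 @ $16 + 255 @ $19 + 131 @ $20 = $20,812
Ending inventory: 114 @ $22 + 252 @ $20 = $7,548

Ending inventory = $7,548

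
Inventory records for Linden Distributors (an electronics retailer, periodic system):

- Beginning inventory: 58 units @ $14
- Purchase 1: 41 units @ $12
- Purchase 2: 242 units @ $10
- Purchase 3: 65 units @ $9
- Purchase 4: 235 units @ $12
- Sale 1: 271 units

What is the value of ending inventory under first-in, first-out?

Ending inventory = $4,105

Sale 1 (271) [FIFO — oldest first]: 58 @ $14 + 41 @ $12 + 172 @ $10 = $3,024
Ending inventory: 70 @ $10 + 65 @ $9 + 235 @ $12 = $4,105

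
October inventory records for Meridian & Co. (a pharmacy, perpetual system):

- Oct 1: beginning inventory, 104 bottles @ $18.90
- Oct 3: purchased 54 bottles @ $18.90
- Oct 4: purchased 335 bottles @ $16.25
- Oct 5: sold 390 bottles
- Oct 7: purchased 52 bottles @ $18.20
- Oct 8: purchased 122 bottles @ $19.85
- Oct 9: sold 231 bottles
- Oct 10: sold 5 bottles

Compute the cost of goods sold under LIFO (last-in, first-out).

COGS = $11,023.15

Oct 5, 390 sold [LIFO — newest first]: 335 @ $16.25 + 54 @ $18.90 + 1 @ $18.90 = $6,483.25
Oct 9, 231 sold [LIFO — newest first]: 122 @ $19.85 + 52 @ $18.20 + 57 @ $18.90 = $4,445.40
Oct 10, 5 sold [LIFO — newest first]: 5 @ $18.90 = $94.50
Total COGS = $6,483.25 + $4,445.40 + $94.50 = $11,023.15
Ending inventory: 41 @ $18.90 = $774.90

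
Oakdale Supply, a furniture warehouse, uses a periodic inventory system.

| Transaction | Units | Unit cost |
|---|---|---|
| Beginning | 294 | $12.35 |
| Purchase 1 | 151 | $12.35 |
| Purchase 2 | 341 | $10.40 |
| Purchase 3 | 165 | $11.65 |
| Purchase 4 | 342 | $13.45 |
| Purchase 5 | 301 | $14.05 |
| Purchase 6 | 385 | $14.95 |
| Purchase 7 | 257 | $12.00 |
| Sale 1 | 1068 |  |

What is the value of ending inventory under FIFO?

Sale 1 (1068) [FIFO — oldest first]: 294 @ $12.35 + 151 @ $12.35 + 341 @ $10.40 + 165 @ $11.65 + 117 @ $13.45 = $12,538.05
Ending inventory: 225 @ $13.45 + 301 @ $14.05 + 385 @ $14.95 + 257 @ $12.00 = $16,095.05

Ending inventory = $16,095.05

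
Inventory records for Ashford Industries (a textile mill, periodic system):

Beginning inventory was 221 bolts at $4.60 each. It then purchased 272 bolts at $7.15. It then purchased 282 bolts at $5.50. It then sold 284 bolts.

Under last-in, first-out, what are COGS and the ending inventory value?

Sale 1 (284) [LIFO — newest first]: 282 @ $5.50 + 2 @ $7.15 = $1,565.30
Ending inventory: 221 @ $4.60 + 270 @ $7.15 = $2,947.10

COGS = $1,565.30; ending inventory = $2,947.10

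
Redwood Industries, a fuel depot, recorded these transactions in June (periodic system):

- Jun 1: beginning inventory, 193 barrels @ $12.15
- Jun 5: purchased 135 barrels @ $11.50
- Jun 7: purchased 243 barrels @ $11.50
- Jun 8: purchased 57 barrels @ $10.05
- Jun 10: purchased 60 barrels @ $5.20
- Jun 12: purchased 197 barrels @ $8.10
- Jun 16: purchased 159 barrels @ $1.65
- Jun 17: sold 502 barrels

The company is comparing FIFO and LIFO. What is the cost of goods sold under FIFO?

COGS = $5,898.45

FIFO COGS: 193 @ $12.15 + 135 @ $11.50 + 174 @ $11.50 = $5,898.45
LIFO COGS: 159 @ $1.65 + 197 @ $8.10 + 60 @ $5.20 + 57 @ $10.05 + 29 @ $11.50 = $3,076.40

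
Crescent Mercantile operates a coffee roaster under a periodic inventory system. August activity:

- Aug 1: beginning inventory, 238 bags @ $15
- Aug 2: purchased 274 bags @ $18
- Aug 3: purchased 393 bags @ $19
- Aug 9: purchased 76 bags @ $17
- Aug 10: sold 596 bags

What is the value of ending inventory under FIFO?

Ending inventory = $7,163

Aug 10, 596 sold [FIFO — oldest first]: 238 @ $15 + 274 @ $18 + 84 @ $19 = $10,098
Ending inventory: 309 @ $19 + 76 @ $17 = $7,163
Check: goods available $17,261 = COGS $10,098 + ending $7,163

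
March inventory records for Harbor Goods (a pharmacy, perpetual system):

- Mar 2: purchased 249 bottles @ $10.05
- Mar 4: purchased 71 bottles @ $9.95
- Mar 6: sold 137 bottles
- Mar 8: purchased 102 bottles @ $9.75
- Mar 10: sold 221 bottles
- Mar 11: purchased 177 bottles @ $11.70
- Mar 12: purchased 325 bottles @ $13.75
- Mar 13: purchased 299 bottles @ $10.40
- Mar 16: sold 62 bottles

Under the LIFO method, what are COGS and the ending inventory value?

Mar 6, 137 sold [LIFO — newest first]: 71 @ $9.95 + 66 @ $10.05 = $1,369.75
Mar 10, 221 sold [LIFO — newest first]: 102 @ $9.75 + 119 @ $10.05 = $2,190.45
Mar 16, 62 sold [LIFO — newest first]: 62 @ $10.40 = $644.80
Total COGS = $1,369.75 + $2,190.45 + $644.80 = $4,205.00
Ending inventory: 64 @ $10.05 + 177 @ $11.70 + 325 @ $13.75 + 237 @ $10.40 = $9,647.65

COGS = $4,205.00; ending inventory = $9,647.65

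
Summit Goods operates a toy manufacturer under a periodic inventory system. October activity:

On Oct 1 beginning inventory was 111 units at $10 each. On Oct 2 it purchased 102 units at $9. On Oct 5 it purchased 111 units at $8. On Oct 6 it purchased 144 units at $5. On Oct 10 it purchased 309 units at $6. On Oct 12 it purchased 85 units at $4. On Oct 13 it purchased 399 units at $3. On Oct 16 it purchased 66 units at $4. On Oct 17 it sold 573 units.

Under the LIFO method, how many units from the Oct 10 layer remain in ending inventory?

Oct 17, 573 sold [LIFO — newest first]: 66 @ $4 + 399 @ $3 + 85 @ $4 + 23 @ $6 = $1,939
Ending inventory: 111 @ $10 + 102 @ $9 + 111 @ $8 + 144 @ $5 + 286 @ $6 = $5,352

286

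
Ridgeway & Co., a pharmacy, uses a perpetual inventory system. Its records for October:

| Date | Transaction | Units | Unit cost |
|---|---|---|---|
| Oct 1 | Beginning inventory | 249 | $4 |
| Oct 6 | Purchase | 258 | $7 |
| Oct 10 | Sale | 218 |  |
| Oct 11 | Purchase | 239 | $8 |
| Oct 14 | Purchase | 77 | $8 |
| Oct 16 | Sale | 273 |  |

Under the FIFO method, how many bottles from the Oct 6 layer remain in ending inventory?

Oct 10, 218 sold [FIFO — oldest first]: 218 @ $4 = $872
Oct 16, 273 sold [FIFO — oldest first]: 31 @ $4 + 242 @ $7 = $1,818
Total COGS = $872 + $1,818 = $2,690
Ending inventory: 16 @ $7 + 239 @ $8 + 77 @ $8 = $2,640

16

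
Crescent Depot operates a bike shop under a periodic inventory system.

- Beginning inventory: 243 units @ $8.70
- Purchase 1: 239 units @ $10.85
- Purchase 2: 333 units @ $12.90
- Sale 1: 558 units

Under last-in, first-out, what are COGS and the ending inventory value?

COGS = $6,736.95; ending inventory = $2,266.00

Sale 1 (558) [LIFO — newest first]: 333 @ $12.90 + 225 @ $10.85 = $6,736.95
Ending inventory: 243 @ $8.70 + 14 @ $10.85 = $2,266.00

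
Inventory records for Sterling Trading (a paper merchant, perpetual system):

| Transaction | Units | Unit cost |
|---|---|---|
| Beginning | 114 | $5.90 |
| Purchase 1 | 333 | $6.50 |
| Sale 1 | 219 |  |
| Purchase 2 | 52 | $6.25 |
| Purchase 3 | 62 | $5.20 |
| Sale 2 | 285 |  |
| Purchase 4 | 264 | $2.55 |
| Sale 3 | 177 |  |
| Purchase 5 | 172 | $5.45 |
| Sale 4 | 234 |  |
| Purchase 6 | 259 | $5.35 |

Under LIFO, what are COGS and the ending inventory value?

Sale 1 (219) [LIFO — newest first]: 219 @ $6.50 = $1,423.50
Sale 2 (285) [LIFO — newest first]: 62 @ $5.20 + 52 @ $6.25 + 114 @ $6.50 + 57 @ $5.90 = $1,724.70
Sale 3 (177) [LIFO — newest first]: 177 @ $2.55 = $451.35
Sale 4 (234) [LIFO — newest first]: 172 @ $5.45 + 62 @ $2.55 = $1,095.50
Total COGS = $1,423.50 + $1,724.70 + $451.35 + $1,095.50 = $4,695.05
Ending inventory: 57 @ $5.90 + 25 @ $2.55 + 259 @ $5.35 = $1,785.70

COGS = $4,695.05; ending inventory = $1,785.70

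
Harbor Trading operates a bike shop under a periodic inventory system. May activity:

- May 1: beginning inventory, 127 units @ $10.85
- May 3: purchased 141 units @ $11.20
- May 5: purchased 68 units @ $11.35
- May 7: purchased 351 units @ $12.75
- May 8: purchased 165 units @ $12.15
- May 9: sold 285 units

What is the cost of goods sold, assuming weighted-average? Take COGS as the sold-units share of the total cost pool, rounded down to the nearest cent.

COGS = $3,414.96

May 9, sell 285: 285/852 × $10,208.95 → $3,414.96
Ending inventory (cost pool remaining) = $6,793.99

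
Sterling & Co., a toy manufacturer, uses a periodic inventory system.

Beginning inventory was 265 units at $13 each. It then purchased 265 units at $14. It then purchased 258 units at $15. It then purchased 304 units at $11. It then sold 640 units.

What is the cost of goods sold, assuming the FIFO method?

Sale 1 (640) [FIFO — oldest first]: 265 @ $13 + 265 @ $14 + 110 @ $15 = $8,805
Ending inventory: 148 @ $15 + 304 @ $11 = $5,564
Check: goods available $14,369 = COGS $8,805 + ending $5,564

COGS = $8,805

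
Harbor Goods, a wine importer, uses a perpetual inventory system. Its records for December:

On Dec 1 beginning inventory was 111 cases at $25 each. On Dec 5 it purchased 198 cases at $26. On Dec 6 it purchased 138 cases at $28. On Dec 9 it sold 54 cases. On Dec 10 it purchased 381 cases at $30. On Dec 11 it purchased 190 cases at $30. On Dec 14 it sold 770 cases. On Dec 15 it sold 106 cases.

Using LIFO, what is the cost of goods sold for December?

Dec 9, 54 sold [LIFO — newest first]: 54 @ $28 = $1,512
Dec 14, 770 sold [LIFO — newest first]: 190 @ $30 + 381 @ $30 + 84 @ $28 + 115 @ $26 = $22,472
Dec 15, 106 sold [LIFO — newest first]: 83 @ $26 + 23 @ $25 = $2,733
Total COGS = $1,512 + $22,472 + $2,733 = $26,717
Ending inventory: 88 @ $25 = $2,200

COGS = $26,717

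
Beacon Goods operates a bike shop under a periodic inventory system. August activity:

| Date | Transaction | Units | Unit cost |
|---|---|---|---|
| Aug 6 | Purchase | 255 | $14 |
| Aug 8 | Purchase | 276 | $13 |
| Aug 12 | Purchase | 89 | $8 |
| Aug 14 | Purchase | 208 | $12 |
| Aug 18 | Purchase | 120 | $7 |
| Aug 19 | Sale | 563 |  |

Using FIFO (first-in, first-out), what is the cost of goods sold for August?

Aug 19, 563 sold [FIFO — oldest first]: 255 @ $14 + 276 @ $13 + 32 @ $8 = $7,414
Ending inventory: 57 @ $8 + 208 @ $12 + 120 @ $7 = $3,792
Check: goods available $11,206 = COGS $7,414 + ending $3,792

COGS = $7,414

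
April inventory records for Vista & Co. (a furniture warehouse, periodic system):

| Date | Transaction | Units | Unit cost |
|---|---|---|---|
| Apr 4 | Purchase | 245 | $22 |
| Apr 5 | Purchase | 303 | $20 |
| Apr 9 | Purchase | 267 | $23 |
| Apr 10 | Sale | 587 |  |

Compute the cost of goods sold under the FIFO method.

Apr 10, 587 sold [FIFO — oldest first]: 245 @ $22 + 303 @ $20 + 39 @ $23 = $12,347
Ending inventory: 228 @ $23 = $5,244

COGS = $12,347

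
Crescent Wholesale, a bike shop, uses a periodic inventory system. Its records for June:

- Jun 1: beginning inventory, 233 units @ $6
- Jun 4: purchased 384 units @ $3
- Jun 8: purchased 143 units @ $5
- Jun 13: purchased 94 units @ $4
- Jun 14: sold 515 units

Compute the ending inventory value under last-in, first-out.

Jun 14, 515 sold [LIFO — newest first]: 94 @ $4 + 143 @ $5 + 278 @ $3 = $1,925
Ending inventory: 233 @ $6 + 106 @ $3 = $1,716

Ending inventory = $1,716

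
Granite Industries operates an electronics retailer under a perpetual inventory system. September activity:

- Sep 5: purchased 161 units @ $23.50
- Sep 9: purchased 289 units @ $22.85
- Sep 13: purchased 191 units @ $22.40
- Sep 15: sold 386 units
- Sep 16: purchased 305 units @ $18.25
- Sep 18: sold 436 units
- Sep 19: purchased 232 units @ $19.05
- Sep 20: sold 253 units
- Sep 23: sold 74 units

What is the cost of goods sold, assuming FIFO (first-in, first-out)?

Sep 15, 386 sold [FIFO — oldest first]: 161 @ $23.50 + 225 @ $22.85 = $8,924.75
Sep 18, 436 sold [FIFO — oldest first]: 64 @ $22.85 + 191 @ $22.40 + 181 @ $18.25 = $9,044.05
Sep 20, 253 sold [FIFO — oldest first]: 124 @ $18.25 + 129 @ $19.05 = $4,720.45
Sep 23, 74 sold [FIFO — oldest first]: 74 @ $19.05 = $1,409.70
Total COGS = $8,924.75 + $9,044.05 + $4,720.45 + $1,409.70 = $24,098.95
Ending inventory: 29 @ $19.05 = $552.45

COGS = $24,098.95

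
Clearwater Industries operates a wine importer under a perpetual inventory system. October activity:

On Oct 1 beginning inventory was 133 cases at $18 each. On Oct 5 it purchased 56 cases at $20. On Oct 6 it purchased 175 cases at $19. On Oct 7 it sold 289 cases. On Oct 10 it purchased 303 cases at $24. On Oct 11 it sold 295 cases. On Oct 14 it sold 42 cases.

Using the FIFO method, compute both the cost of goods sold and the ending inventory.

Oct 7, 289 sold [FIFO — oldest first]: 133 @ $18 + 56 @ $20 + 100 @ $19 = $5,414
Oct 11, 295 sold [FIFO — oldest first]: 75 @ $19 + 220 @ $24 = $6,705
Oct 14, 42 sold [FIFO — oldest first]: 42 @ $24 = $1,008
Total COGS = $5,414 + $6,705 + $1,008 = $13,127
Ending inventory: 41 @ $24 = $984
Check: goods available $14,111 = COGS $13,127 + ending $984

COGS = $13,127; ending inventory = $984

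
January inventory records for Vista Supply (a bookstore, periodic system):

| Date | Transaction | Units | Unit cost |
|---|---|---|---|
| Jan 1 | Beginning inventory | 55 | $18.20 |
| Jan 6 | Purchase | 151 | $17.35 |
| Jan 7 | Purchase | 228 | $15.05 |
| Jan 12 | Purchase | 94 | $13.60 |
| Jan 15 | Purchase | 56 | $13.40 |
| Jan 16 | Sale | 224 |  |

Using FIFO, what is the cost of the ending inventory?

Ending inventory = $5,189.30

Jan 16, 224 sold [FIFO — oldest first]: 55 @ $18.20 + 151 @ $17.35 + 18 @ $15.05 = $3,891.75
Ending inventory: 210 @ $15.05 + 94 @ $13.60 + 56 @ $13.40 = $5,189.30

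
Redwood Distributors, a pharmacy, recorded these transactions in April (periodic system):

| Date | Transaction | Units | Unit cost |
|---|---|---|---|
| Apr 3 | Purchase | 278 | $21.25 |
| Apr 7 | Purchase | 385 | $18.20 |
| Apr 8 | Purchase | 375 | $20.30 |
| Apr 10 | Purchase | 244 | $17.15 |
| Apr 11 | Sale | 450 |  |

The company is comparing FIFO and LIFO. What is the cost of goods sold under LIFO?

COGS = $8,366.40

FIFO COGS: 278 @ $21.25 + 172 @ $18.20 = $9,037.90
LIFO COGS: 244 @ $17.15 + 206 @ $20.30 = $8,366.40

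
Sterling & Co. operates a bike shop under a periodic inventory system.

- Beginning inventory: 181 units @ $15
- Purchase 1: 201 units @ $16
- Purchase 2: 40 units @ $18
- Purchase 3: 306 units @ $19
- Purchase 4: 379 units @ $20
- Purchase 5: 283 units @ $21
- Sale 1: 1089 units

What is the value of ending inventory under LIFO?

Sale 1 (1089) [LIFO — newest first]: 283 @ $21 + 379 @ $20 + 306 @ $19 + 40 @ $18 + 81 @ $16 = $21,353
Ending inventory: 181 @ $15 + 120 @ $16 = $4,635
Check: goods available $25,988 = COGS $21,353 + ending $4,635

Ending inventory = $4,635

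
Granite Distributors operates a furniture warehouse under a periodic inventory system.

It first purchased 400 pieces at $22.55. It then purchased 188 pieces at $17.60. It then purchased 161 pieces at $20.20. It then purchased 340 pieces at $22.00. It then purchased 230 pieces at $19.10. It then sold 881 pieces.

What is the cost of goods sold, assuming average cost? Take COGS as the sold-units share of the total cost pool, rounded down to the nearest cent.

Sale 1, sell 881: 881/1319 × $27,454.00 → $18,337.35
Ending inventory (cost pool remaining) = $9,116.65
Check: goods available $27,454.00 = COGS $18,337.35 + ending $9,116.65

COGS = $18,337.35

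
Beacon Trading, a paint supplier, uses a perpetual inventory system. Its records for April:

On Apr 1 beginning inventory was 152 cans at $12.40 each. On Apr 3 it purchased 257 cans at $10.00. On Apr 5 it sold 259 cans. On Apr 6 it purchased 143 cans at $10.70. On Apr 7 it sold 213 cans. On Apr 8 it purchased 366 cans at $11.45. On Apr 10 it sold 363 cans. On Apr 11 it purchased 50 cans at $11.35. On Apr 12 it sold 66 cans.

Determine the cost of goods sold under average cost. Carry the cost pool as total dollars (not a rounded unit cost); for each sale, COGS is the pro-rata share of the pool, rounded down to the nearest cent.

COGS = $9,983.35

After Apr 1: 152 on hand, pool $1,884.80 (≈ $12.4000 each)
After Apr 3: 409 on hand, pool $4,454.80 (≈ $10.8919 each)
Apr 5, sell 259: 259/409 × $4,454.80 → $2,821.01
After Apr 6: 293 on hand, pool $3,163.89 (≈ $10.7983 each)
Apr 7, sell 213: 213/293 × $3,163.89 → $2,300.02
After Apr 8: 446 on hand, pool $5,054.57 (≈ $11.3331 each)
Apr 10, sell 363: 363/446 × $5,054.57 → $4,113.92
After Apr 11: 133 on hand, pool $1,508.15 (≈ $11.3395 each)
Apr 12, sell 66: 66/133 × $1,508.15 → $748.40
Total COGS = $2,821.01 + $2,300.02 + $4,113.92 + $748.40 = $9,983.35
Ending inventory (cost pool remaining) = $759.75
Check: goods available $10,743.10 = COGS $9,983.35 + ending $759.75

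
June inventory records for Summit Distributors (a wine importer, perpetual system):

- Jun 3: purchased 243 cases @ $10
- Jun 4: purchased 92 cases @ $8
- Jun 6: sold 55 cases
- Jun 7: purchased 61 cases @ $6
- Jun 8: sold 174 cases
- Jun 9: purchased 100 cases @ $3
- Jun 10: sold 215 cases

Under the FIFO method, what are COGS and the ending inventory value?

Jun 6, 55 sold [FIFO — oldest first]: 55 @ $10 = $550
Jun 8, 174 sold [FIFO — oldest first]: 174 @ $10 = $1,740
Jun 10, 215 sold [FIFO — oldest first]: 14 @ $10 + 92 @ $8 + 61 @ $6 + 48 @ $3 = $1,386
Total COGS = $550 + $1,740 + $1,386 = $3,676
Ending inventory: 52 @ $3 = $156

COGS = $3,676; ending inventory = $156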